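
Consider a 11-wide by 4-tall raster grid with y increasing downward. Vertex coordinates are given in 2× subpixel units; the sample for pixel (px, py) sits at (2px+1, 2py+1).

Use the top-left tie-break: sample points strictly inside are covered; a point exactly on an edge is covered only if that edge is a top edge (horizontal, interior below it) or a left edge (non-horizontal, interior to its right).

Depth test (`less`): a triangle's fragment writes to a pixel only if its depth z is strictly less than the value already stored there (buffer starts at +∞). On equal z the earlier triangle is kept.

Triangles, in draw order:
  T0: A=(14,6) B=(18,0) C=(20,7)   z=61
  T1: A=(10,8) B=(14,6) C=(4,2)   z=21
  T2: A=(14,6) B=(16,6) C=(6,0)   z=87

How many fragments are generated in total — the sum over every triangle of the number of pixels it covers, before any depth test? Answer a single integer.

T0:
  2·area = 40
  edge (14, 6)→(18, 0): d=(4,-6) top-left  bias=+0
  edge (18, 0)→(20, 7): d=(2,7) right/bottom  bias=-1
  edge (20, 7)→(14, 6): d=(-6,-1) top-left  bias=+0
    (8,1)@(17, 3): e=[6,13,21] → █
    (9,1)@(19, 3): e=[18,-1,23] → ·
    (7,2)@(15, 5): e=[2,31,7] → █
    (9,2)@(19, 5): e=[26,3,11] → █
    (10,2)@(21, 5): e=[38,-11,13] → ·
    (7,3)@(15, 7): e=[10,35,-5] → ·
    (8,3)@(17, 7): e=[22,21,-3] → ·
    (9,3)@(19, 7): e=[34,7,-1] → ·
  covered (4 px):
    · · · · · · · · · · ·
    · · · · · · · · █ · ·
    · · · · · · · █ █ █ ·
    · · · · · · · · · · ·
T1:
  2·area = 36  (B↔C swapped to make it positive)
  edge (10, 8)→(4, 2): d=(-6,-6) top-left  bias=+0
  edge (4, 2)→(14, 6): d=(10,4) right/bottom  bias=-1
  edge (14, 6)→(10, 8): d=(-4,2) right/bottom  bias=-1
    (1,0)@(3, 1): e=[0,-6,42] → ·  [on edge]
    (2,1)@(5, 3): e=[0,6,30] → █  [on edge]
    (3,1)@(7, 3): e=[12,-2,26] → ·
    (2,2)@(5, 5): e=[-12,26,22] → ·
    (3,2)@(7, 5): e=[0,18,18] → █  [on edge]
    (4,2)@(9, 5): e=[12,10,14] → █
    (5,2)@(11, 5): e=[24,2,10] → █
    (6,2)@(13, 5): e=[36,-6,6] → ·
    (3,3)@(7, 7): e=[-12,38,10] → ·
    (4,3)@(9, 7): e=[0,30,6] → █  [on edge]
    (6,3)@(13, 7): e=[24,14,-2] → ·
  covered (6 px):
    · · · · · · · · · · ·
    · · █ · · · · · · · ·
    · · · █ █ █ · · · · ·
    · · · · █ █ · · · · ·
T2:
  2·area = 12  (B↔C swapped to make it positive)
  edge (14, 6)→(6, 0): d=(-8,-6) top-left  bias=+0
  edge (6, 0)→(16, 6): d=(10,6) right/bottom  bias=-1
  edge (16, 6)→(14, 6): d=(-2,0) right/bottom  bias=-1
    (5,1)@(11, 3): e=[6,0,6] → ·  [on edge]
    (6,2)@(13, 5): e=[2,8,2] → █
    (7,2)@(15, 5): e=[14,-4,2] → ·
    (6,3)@(13, 7): e=[-14,28,-2] → ·
  covered (1 px):
    · · · · · · · · · · ·
    · · · · · · · · · · ·
    · · · · · · █ · · · ·
    · · · · · · · · · · ·

Final: 11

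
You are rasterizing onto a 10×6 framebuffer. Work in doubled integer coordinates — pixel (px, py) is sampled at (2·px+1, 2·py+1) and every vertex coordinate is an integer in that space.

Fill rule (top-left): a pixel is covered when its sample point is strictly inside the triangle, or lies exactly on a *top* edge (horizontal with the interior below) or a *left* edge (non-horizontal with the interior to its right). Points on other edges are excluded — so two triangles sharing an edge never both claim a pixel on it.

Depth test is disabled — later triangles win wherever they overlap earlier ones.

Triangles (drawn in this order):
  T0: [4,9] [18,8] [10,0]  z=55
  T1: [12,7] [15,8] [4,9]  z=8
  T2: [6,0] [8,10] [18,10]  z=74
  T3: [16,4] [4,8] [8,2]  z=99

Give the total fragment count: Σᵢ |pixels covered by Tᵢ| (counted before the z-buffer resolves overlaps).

T0:
  2·area = 120  (B↔C swapped to make it positive)
  edge (4, 9)→(10, 0): d=(6,-9) top-left  bias=+0
  edge (10, 0)→(18, 8): d=(8,8) right/bottom  bias=-1
  edge (18, 8)→(4, 9): d=(-14,1) right/bottom  bias=-1
    (5,0)@(11, 1): e=[15,0,105] → ·  [on edge]
    (4,1)@(9, 3): e=[9,32,79] → █
    (5,1)@(11, 3): e=[27,16,77] → █
    (6,1)@(13, 3): e=[45,0,75] → ·  [on edge]
    (3,2)@(7, 5): e=[3,64,53] → █
    (6,2)@(13, 5): e=[57,16,47] → █
    (7,2)@(15, 5): e=[75,0,45] → ·  [on edge]
    (3,3)@(7, 7): e=[15,80,25] → █
    (7,3)@(15, 7): e=[87,16,17] → █
    (8,3)@(17, 7): e=[105,0,15] → ·  [on edge]
    (3,4)@(7, 9): e=[27,96,-3] → ·
    (4,4)@(9, 9): e=[45,80,-5] → ·
    (9,4)@(19, 9): e=[135,0,-15] → ·  [on edge]
  covered (11 px):
    · · · · · · · · · ·
    · · · · █ █ · · · ·
    · · · █ █ █ █ · · ·
    · · · █ █ █ █ █ · ·
    · · · · · · · · · ·
    · · · · · · · · · ·
T1:
  2·area = 14
  edge (12, 7)→(15, 8): d=(3,1) right/bottom  bias=-1
  edge (15, 8)→(4, 9): d=(-11,1) right/bottom  bias=-1
  edge (4, 9)→(12, 7): d=(8,-2) top-left  bias=+0
  covered (0 px):
    · · · · · · · · · ·
    · · · · · · · · · ·
    · · · · · · · · · ·
    · · · · · · · · · ·
    · · · · · · · · · ·
    · · · · · · · · · ·
T2:
  2·area = 100  (B↔C swapped to make it positive)
  edge (6, 0)→(18, 10): d=(12,10) right/bottom  bias=-1
  edge (18, 10)→(8, 10): d=(-10,0) right/bottom  bias=-1
  edge (8, 10)→(6, 0): d=(-2,-10) top-left  bias=+0
    (3,0)@(7, 1): e=[2,90,8] → █
    (4,0)@(9, 1): e=[-18,90,28] → ·
    (3,1)@(7, 3): e=[26,70,4] → █
    (4,1)@(9, 3): e=[6,70,24] → █
    (5,1)@(11, 3): e=[-14,70,44] → ·
    (3,2)@(7, 5): e=[50,50,0] → █  [on edge]
    (5,2)@(11, 5): e=[10,50,40] → █
    (6,2)@(13, 5): e=[-10,50,60] → ·
    (3,3)@(7, 7): e=[74,30,-4] → ·
    (4,3)@(9, 7): e=[54,30,16] → █
    (6,3)@(13, 7): e=[14,30,56] → █
    (7,3)@(15, 7): e=[-6,30,76] → ·
  covered (13 px):
    · · · █ · · · · · ·
    · · · █ █ · · · · ·
    · · · █ █ █ · · · ·
    · · · · █ █ █ · · ·
    · · · · █ █ █ █ · ·
    · · · · · · · · · ·
T3:
  2·area = 56
  edge (16, 4)→(4, 8): d=(-12,4) right/bottom  bias=-1
  edge (4, 8)→(8, 2): d=(4,-6) top-left  bias=+0
  edge (8, 2)→(16, 4): d=(8,2) right/bottom  bias=-1
    (4,1)@(9, 3): e=[40,10,6] → █
    (5,1)@(11, 3): e=[32,22,2] → █
    (6,1)@(13, 3): e=[24,34,-2] → ·
    (9,1)@(19, 3): e=[0,70,-14] → ·  [on edge]
    (3,2)@(7, 5): e=[24,6,26] → █
    (6,2)@(13, 5): e=[0,42,14] → ·  [on edge]
    (2,3)@(5, 7): e=[8,2,46] → █
    (3,3)@(7, 7): e=[0,14,42] → ·  [on edge]
    (4,3)@(9, 7): e=[-8,26,38] → ·
    (5,3)@(11, 7): e=[-16,38,34] → ·
    (0,4)@(1, 9): e=[0,-14,70] → ·  [on edge]
    (2,4)@(5, 9): e=[-16,10,62] → ·
  covered (6 px):
    · · · · · · · · · ·
    · · · · █ █ · · · ·
    · · · █ █ █ · · · ·
    · · █ · · · · · · ·
    · · · · · · · · · ·
    · · · · · · · · · ·

Result: 30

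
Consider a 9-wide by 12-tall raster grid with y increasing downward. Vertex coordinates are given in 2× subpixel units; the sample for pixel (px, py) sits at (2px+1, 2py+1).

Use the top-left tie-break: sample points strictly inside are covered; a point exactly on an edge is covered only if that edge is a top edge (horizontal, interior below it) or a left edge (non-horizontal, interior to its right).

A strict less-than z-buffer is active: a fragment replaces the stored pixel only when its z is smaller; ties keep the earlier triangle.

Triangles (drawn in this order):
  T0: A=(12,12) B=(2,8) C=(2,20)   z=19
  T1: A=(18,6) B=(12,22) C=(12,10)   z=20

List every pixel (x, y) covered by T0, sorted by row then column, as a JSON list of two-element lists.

T0:
  2·area = 120  (B↔C swapped to make it positive)
  edge (12, 12)→(2, 20): d=(-10,8) right/bottom  bias=-1
  edge (2, 20)→(2, 8): d=(0,-12) top-left  bias=+0
  edge (2, 8)→(12, 12): d=(10,4) right/bottom  bias=-1
    (1,4)@(3, 9): e=[102,12,6] → #
    (2,4)@(5, 9): e=[86,36,-2] → ·
    (1,5)@(3, 11): e=[82,12,26] → #
    (2,5)@(5, 11): e=[66,36,18] → #
    (3,5)@(7, 11): e=[50,60,10] → #
    (4,5)@(9, 11): e=[34,84,2] → #
    (5,5)@(11, 11): e=[18,108,-6] → ·
    (1,6)@(3, 13): e=[62,12,46] → #
    (5,6)@(11, 13): e=[-2,108,14] → ·
    (1,7)@(3, 15): e=[42,12,66] → #
    (4,7)@(9, 15): e=[-6,84,42] → ·
    (1,8)@(3, 17): e=[22,12,86] → #
  covered (15 px):
    · · · · · · · · ·
    · · · · · · · · ·
    · · · · · · · · ·
    · · · · · · · · ·
    · # · · · · · · ·
    · # # # # · · · ·
    · # # # # · · · ·
    · # # # · · · · ·
    · # # · · · · · ·
    · # · · · · · · ·
    · · · · · · · · ·
    · · · · · · · · ·
T1:
  2·area = 72
  edge (18, 6)→(12, 22): d=(-6,16) right/bottom  bias=-1
  edge (12, 22)→(12, 10): d=(0,-12) top-left  bias=+0
  edge (12, 10)→(18, 6): d=(6,-4) top-left  bias=+0
    (8,3)@(17, 7): e=[10,60,2] → #
    (7,4)@(15, 9): e=[30,36,6] → #
    (8,4)@(17, 9): e=[-2,60,14] → ·
    (6,5)@(13, 11): e=[50,12,10] → #
    (8,5)@(17, 11): e=[-14,60,26] → ·
    (6,6)@(13, 13): e=[38,12,22] → #
    (8,6)@(17, 13): e=[-26,60,38] → ·
    (6,7)@(13, 15): e=[26,12,34] → #
    (7,7)@(15, 15): e=[-6,36,42] → ·
    (6,8)@(13, 17): e=[14,12,46] → #
    (7,8)@(15, 17): e=[-18,36,54] → ·
    (6,9)@(13, 19): e=[2,12,58] → #
  covered (9 px):
    · · · · · · · · ·
    · · · · · · · · ·
    · · · · · · · · ·
    · · · · · · · · #
    · · · · · · · # ·
    · · · · · · # # ·
    · · · · · · # # ·
    · · · · · · # · ·
    · · · · · · # · ·
    · · · · · · # · ·
    · · · · · · · · ·
    · · · · · · · · ·

Result: [[1,4],[1,5],[2,5],[3,5],[4,5],[1,6],[2,6],[3,6],[4,6],[1,7],[2,7],[3,7],[1,8],[2,8],[1,9]]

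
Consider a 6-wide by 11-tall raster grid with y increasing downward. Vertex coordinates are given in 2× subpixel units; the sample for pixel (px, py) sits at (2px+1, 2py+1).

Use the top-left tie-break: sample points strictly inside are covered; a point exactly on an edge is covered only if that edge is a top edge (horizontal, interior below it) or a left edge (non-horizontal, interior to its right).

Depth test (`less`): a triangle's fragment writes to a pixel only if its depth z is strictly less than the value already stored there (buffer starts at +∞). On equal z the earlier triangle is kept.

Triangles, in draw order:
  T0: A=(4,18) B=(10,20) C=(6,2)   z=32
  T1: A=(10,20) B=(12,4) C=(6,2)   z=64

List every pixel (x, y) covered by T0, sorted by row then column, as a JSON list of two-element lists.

T0:
  2·area = 100  (B↔C swapped to make it positive)
  edge (4, 18)→(6, 2): d=(2,-16) top-left  bias=+0
  edge (6, 2)→(10, 20): d=(4,18) right/bottom  bias=-1
  edge (10, 20)→(4, 18): d=(-6,-2) top-left  bias=+0
    (3,3)@(7, 7): e=[26,2,72] → #
    (4,3)@(9, 7): e=[58,-34,76] → ·
    (3,4)@(7, 9): e=[30,10,60] → #
    (4,4)@(9, 9): e=[62,-26,64] → ·
    (2,5)@(5, 11): e=[2,54,44] → #
    (4,5)@(9, 11): e=[66,-18,52] → ·
    (2,6)@(5, 13): e=[6,62,32] → #
    (4,6)@(9, 13): e=[70,-10,40] → ·
    (2,7)@(5, 15): e=[10,70,20] → #
    (4,7)@(9, 15): e=[74,-2,28] → ·
    (0,8)@(1, 17): e=[-50,150,0] → ·  [on edge]
    (2,8)@(5, 17): e=[14,78,8] → #
    (3,9)@(7, 19): e=[50,50,0] → #  [on edge]
  covered (13 px):
    · · · · · ·
    · · · · · ·
    · · · · · ·
    · · · # · ·
    · · · # · ·
    · · # # · ·
    · · # # · ·
    · · # # · ·
    · · # # # ·
    · · · # # ·
    · · · · · ·
T1:
  2·area = 100  (B↔C swapped to make it positive)
  edge (10, 20)→(6, 2): d=(-4,-18) top-left  bias=+0
  edge (6, 2)→(12, 4): d=(6,2) right/bottom  bias=-1
  edge (12, 4)→(10, 20): d=(-2,16) right/bottom  bias=-1
    (1,0)@(3, 1): e=[-50,0,150] → ·  [on edge]
    (3,1)@(7, 3): e=[14,4,82] → #
    (4,1)@(9, 3): e=[50,0,50] → ·  [on edge]
    (3,2)@(7, 5): e=[6,16,78] → #
    (4,2)@(9, 5): e=[42,12,46] → #
    (5,2)@(11, 5): e=[78,8,14] → #
    (3,3)@(7, 7): e=[-2,28,74] → ·
    (4,3)@(9, 7): e=[34,24,42] → #
    (4,4)@(9, 9): e=[26,36,38] → #
    (4,5)@(9, 11): e=[18,48,34] → #
    (4,6)@(9, 13): e=[10,60,30] → #
    (5,6)@(11, 13): e=[46,56,-2] → ·
  covered (12 px):
    · · · · · ·
    · · · # · ·
    · · · # # #
    · · · · # #
    · · · · # #
    · · · · # #
    · · · · # ·
    · · · · # ·
    · · · · · ·
    · · · · · ·
    · · · · · ·

Final: [[3,3],[3,4],[2,5],[3,5],[2,6],[3,6],[2,7],[3,7],[2,8],[3,8],[4,8],[3,9],[4,9]]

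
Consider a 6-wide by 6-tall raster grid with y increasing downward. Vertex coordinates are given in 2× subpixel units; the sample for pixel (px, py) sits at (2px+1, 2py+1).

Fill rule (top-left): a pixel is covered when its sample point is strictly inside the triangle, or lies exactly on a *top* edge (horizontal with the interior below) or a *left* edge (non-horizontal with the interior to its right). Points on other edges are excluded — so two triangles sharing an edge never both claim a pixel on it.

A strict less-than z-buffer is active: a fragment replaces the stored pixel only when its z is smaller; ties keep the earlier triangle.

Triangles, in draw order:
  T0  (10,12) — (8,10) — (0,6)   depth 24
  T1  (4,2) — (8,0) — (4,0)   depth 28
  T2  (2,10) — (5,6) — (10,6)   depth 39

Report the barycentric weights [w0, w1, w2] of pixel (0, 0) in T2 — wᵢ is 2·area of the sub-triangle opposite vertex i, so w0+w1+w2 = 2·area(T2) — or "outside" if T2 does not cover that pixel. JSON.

T0:
  2·area = 8  (B↔C swapped to make it positive)
  edge (10, 12)→(0, 6): d=(-10,-6) top-left  bias=+0
  edge (0, 6)→(8, 10): d=(8,4) right/bottom  bias=-1
  edge (8, 10)→(10, 12): d=(2,2) right/bottom  bias=-1
    (0,1)@(1, 3): e=[36,-28,0] → ·  [on edge]
    (1,2)@(3, 5): e=[28,-20,0] → ·  [on edge]
    (2,3)@(5, 7): e=[20,-12,0] → ·  [on edge]
    (2,4)@(5, 9): e=[0,4,4] → █  [on edge]
    (3,4)@(7, 9): e=[12,-4,0] → ·  [on edge]
    (2,5)@(5, 11): e=[-20,20,8] → ·
    (4,5)@(9, 11): e=[4,4,0] → ·  [on edge]
  covered (1 px):
    · · · · · ·
    · · · · · ·
    · · · · · ·
    · · · · · ·
    · · █ · · ·
    · · · · · ·
T1:
  2·area = 8  (B↔C swapped to make it positive)
  edge (4, 2)→(4, 0): d=(0,-2) top-left  bias=+0
  edge (4, 0)→(8, 0): d=(4,0) top-left  bias=+0
  edge (8, 0)→(4, 2): d=(-4,2) right/bottom  bias=-1
    (2,0)@(5, 1): e=[2,4,2] → █
    (3,0)@(7, 1): e=[6,4,-2] → ·
    (2,1)@(5, 3): e=[2,12,-6] → ·
  covered (1 px):
    · · █ · · ·
    · · · · · ·
    · · · · · ·
    · · · · · ·
    · · · · · ·
    · · · · · ·
T2:
  2·area = 20
  edge (2, 10)→(5, 6): d=(3,-4) top-left  bias=+0
  edge (5, 6)→(10, 6): d=(5,0) top-left  bias=+0
  edge (10, 6)→(2, 10): d=(-8,4) right/bottom  bias=-1
    (2,3)@(5, 7): e=[3,5,12] → █
    (3,3)@(7, 7): e=[11,5,4] → █
    (4,3)@(9, 7): e=[19,5,-4] → ·
    (1,4)@(3, 9): e=[1,15,4] → █
    (2,4)@(5, 9): e=[9,15,-4] → ·
    (3,4)@(7, 9): e=[17,15,-12] → ·
    (1,5)@(3, 11): e=[7,25,-12] → ·
  covered (3 px):
    · · · · · ·
    · · · · · ·
    · · · · · ·
    · · █ █ · ·
    · █ · · · ·
    · · · · · ·

Final: "outside"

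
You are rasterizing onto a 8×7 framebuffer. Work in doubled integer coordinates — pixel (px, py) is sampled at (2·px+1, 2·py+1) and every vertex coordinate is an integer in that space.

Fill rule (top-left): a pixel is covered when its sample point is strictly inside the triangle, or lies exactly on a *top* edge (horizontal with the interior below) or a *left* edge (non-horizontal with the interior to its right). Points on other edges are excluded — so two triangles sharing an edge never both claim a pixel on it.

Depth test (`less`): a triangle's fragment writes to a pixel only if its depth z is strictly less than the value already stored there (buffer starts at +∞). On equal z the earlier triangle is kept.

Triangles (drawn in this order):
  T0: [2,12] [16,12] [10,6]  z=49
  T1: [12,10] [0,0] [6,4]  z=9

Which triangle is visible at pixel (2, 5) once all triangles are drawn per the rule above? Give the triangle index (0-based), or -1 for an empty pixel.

T0:
  2·area = 84  (B↔C swapped to make it positive)
  edge (2, 12)→(10, 6): d=(8,-6) top-left  bias=+0
  edge (10, 6)→(16, 12): d=(6,6) right/bottom  bias=-1
  edge (16, 12)→(2, 12): d=(-14,0) right/bottom  bias=-1
    (2,0)@(5, 1): e=[-70,0,154] → ·  [on edge]
    (3,1)@(7, 3): e=[-42,0,126] → ·  [on edge]
    (4,2)@(9, 5): e=[-14,0,98] → ·  [on edge]
    (4,3)@(9, 7): e=[2,12,70] → #
    (5,3)@(11, 7): e=[14,0,70] → ·  [on edge]
    (3,4)@(7, 9): e=[6,36,42] → #
    (5,4)@(11, 9): e=[30,12,42] → #
    (6,4)@(13, 9): e=[42,0,42] → ·  [on edge]
    (2,5)@(5, 11): e=[10,60,14] → #
    (6,5)@(13, 11): e=[58,12,14] → #
    (7,5)@(15, 11): e=[70,0,14] → ·  [on edge]
    (2,6)@(5, 13): e=[26,72,-14] → ·
  covered (9 px):
    · · · · · · · ·
    · · · · · · · ·
    · · · · · · · ·
    · · · · # · · ·
    · · · # # # · ·
    · · # # # # # ·
    · · · · · · · ·
T1:
  2·area = 12
  edge (12, 10)→(0, 0): d=(-12,-10) top-left  bias=+0
  edge (0, 0)→(6, 4): d=(6,4) right/bottom  bias=-1
  edge (6, 4)→(12, 10): d=(6,6) right/bottom  bias=-1
    (1,0)@(3, 1): e=[18,-6,0] → ·  [on edge]
    (2,1)@(5, 3): e=[14,-2,0] → ·  [on edge]
    (3,2)@(7, 5): e=[10,2,0] → ·  [on edge]
    (4,3)@(9, 7): e=[6,6,0] → ·  [on edge]
    (5,4)@(11, 9): e=[2,10,0] → ·  [on edge]
    (6,5)@(13, 11): e=[-2,14,0] → ·  [on edge]
    (7,6)@(15, 13): e=[-6,18,0] → ·  [on edge]
  covered (0 px):
    · · · · · · · ·
    · · · · · · · ·
    · · · · · · · ·
    · · · · · · · ·
    · · · · · · · ·
    · · · · · · · ·
    · · · · · · · ·

Z-buffer (winner per pixel, '.' = empty):
  . . . . . . . .
  . . . . . . . .
  . . . . . . . .
  . . . . 0 . . .
  . . . 0 0 0 . .
  . . 0 0 0 0 0 .
  . . . . . . . .

Final: 0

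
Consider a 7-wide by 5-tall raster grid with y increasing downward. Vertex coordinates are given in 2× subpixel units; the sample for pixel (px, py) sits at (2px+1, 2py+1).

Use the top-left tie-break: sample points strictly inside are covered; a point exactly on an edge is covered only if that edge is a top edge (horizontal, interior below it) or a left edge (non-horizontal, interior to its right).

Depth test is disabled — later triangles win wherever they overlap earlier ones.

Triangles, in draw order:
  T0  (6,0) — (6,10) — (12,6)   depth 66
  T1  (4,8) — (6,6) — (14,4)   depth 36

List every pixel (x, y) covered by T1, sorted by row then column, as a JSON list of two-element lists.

T0:
  2·area = 60  (B↔C swapped to make it positive)
  edge (6, 0)→(12, 6): d=(6,6) right/bottom  bias=-1
  edge (12, 6)→(6, 10): d=(-6,4) right/bottom  bias=-1
  edge (6, 10)→(6, 0): d=(0,-10) top-left  bias=+0
    (3,0)@(7, 1): e=[0,50,10] → .  [on edge]
    (3,1)@(7, 3): e=[12,38,10] → X
    (4,1)@(9, 3): e=[0,30,30] → .  [on edge]
    (3,2)@(7, 5): e=[24,26,10] → X
    (4,2)@(9, 5): e=[12,18,30] → X
    (5,2)@(11, 5): e=[0,10,50] → .  [on edge]
    (3,3)@(7, 7): e=[36,14,10] → X
    (5,3)@(11, 7): e=[12,-2,50] → .
    (6,3)@(13, 7): e=[0,-10,70] → .  [on edge]
    (3,4)@(7, 9): e=[48,2,10] → X
    (4,4)@(9, 9): e=[36,-6,30] → .
  covered (6 px):
    . . . . . . .
    . . . X . . .
    . . . X X . .
    . . . X X . .
    . . . X . . .
T1:
  2·area = 12
  edge (4, 8)→(6, 6): d=(2,-2) top-left  bias=+0
  edge (6, 6)→(14, 4): d=(8,-2) top-left  bias=+0
  edge (14, 4)→(4, 8): d=(-10,4) right/bottom  bias=-1
    (5,0)@(11, 1): e=[0,-30,42] → .  [on edge]
    (4,1)@(9, 3): e=[0,-18,30] → .  [on edge]
    (3,2)@(7, 5): e=[0,-6,18] → .  [on edge]
    (5,2)@(11, 5): e=[8,2,2] → X
    (6,2)@(13, 5): e=[12,6,-6] → .
    (2,3)@(5, 7): e=[0,6,6] → X  [on edge]
    (3,3)@(7, 7): e=[4,10,-2] → .
    (5,3)@(11, 7): e=[12,18,-18] → .
    (1,4)@(3, 9): e=[0,18,-6] → .  [on edge]
    (2,4)@(5, 9): e=[4,22,-14] → .
  covered (2 px):
    . . . . . . .
    . . . . . . .
    . . . . . X .
    . . X . . . .
    . . . . . . .

Result: [[5,2],[2,3]]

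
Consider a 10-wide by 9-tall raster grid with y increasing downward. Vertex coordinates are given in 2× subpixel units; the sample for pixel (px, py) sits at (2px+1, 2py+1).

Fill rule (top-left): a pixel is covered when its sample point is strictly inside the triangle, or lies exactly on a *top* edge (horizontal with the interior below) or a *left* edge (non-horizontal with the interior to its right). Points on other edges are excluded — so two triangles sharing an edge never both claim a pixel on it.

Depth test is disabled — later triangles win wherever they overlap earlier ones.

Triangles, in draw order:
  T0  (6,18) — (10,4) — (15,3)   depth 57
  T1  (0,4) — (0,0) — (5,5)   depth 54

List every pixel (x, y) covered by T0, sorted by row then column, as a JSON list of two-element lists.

T0:
  2·area = 66
  edge (6, 18)→(10, 4): d=(4,-14) top-left  bias=+0
  edge (10, 4)→(15, 3): d=(5,-1) top-left  bias=+0
  edge (15, 3)→(6, 18): d=(-9,15) right/bottom  bias=-1
    (7,1)@(15, 3): e=[66,0,0] → .  [on edge]
    (2,2)@(5, 5): e=[-66,0,132] → .  [on edge]
    (5,2)@(11, 5): e=[18,6,42] → X
    (6,2)@(13, 5): e=[46,8,12] → X
    (7,2)@(15, 5): e=[74,10,-18] → .
    (5,3)@(11, 7): e=[26,16,24] → X
    (6,3)@(13, 7): e=[54,18,-6] → .
    (4,4)@(9, 9): e=[6,24,36] → X
    (6,4)@(13, 9): e=[62,28,-24] → .
    (4,5)@(9, 11): e=[14,34,18] → X
    (5,5)@(11, 11): e=[42,36,-12] → .
    (4,6)@(9, 13): e=[22,44,0] → .  [on edge]
  covered (7 px):
    . . . . . . . . . .
    . . . . . . . . . .
    . . . . . X X . . .
    . . . . . X . . . .
    . . . . X X . . . .
    . . . . X . . . . .
    . . . . . . . . . .
    . . . X . . . . . .
    . . . . . . . . . .
T1:
  2·area = 20
  edge (0, 4)→(0, 0): d=(0,-4) top-left  bias=+0
  edge (0, 0)→(5, 5): d=(5,5) right/bottom  bias=-1
  edge (5, 5)→(0, 4): d=(-5,-1) top-left  bias=+0
    (0,0)@(1, 1): e=[4,0,16] → .  [on edge]
    (0,1)@(1, 3): e=[4,10,6] → X
    (1,1)@(3, 3): e=[12,0,8] → .  [on edge]
    (0,2)@(1, 5): e=[4,20,-4] → .
    (2,2)@(5, 5): e=[20,0,0] → .  [on edge]
    (3,3)@(7, 7): e=[28,0,-8] → .  [on edge]
    (7,3)@(15, 7): e=[60,-40,0] → .  [on edge]
    (4,4)@(9, 9): e=[36,0,-16] → .  [on edge]
    (5,5)@(11, 11): e=[44,0,-24] → .  [on edge]
    (6,6)@(13, 13): e=[52,0,-32] → .  [on edge]
    (7,7)@(15, 15): e=[60,0,-40] → .  [on edge]
    (8,8)@(17, 17): e=[68,0,-48] → .  [on edge]
  covered (1 px):
    . . . . . . . . . .
    X . . . . . . . . .
    . . . . . . . . . .
    . . . . . . . . . .
    . . . . . . . . . .
    . . . . . . . . . .
    . . . . . . . . . .
    . . . . . . . . . .
    . . . . . . . . . .

Result: [[5,2],[6,2],[5,3],[4,4],[5,4],[4,5],[3,7]]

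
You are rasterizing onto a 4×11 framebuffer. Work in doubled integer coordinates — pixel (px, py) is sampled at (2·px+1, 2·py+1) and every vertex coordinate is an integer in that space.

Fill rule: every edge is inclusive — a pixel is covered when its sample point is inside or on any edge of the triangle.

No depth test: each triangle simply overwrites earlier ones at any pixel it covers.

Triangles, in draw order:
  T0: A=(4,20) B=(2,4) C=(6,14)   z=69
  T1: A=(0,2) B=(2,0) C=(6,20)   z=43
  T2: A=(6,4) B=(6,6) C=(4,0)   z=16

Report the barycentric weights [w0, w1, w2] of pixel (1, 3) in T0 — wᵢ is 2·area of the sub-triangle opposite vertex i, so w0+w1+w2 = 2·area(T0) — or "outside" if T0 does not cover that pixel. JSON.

T0:
  2·area = 44
  edge (4, 20)→(2, 4): d=(-2,-16) inclusive
  edge (2, 4)→(6, 14): d=(4,10) inclusive
  edge (6, 14)→(4, 20): d=(-2,6) inclusive
    (1,3)@(3, 7): e=[10,2,32] → X
    (2,3)@(5, 7): e=[42,-18,20] → .
    (1,4)@(3, 9): e=[6,10,28] → X
    (2,4)@(5, 9): e=[38,-10,16] → .
    (1,5)@(3, 11): e=[2,18,24] → X
    (2,5)@(5, 11): e=[34,-2,12] → .
    (3,5)@(7, 11): e=[66,-22,0] → .  [on edge]
    (1,6)@(3, 13): e=[-2,26,20] → .
    (2,6)@(5, 13): e=[30,6,8] → X
    (3,6)@(7, 13): e=[62,-14,-4] → .
    (2,7)@(5, 15): e=[26,14,4] → X
    (3,7)@(7, 15): e=[58,-6,-8] → .
    (2,8)@(5, 17): e=[22,22,0] → X  [on edge]
  covered (6 px):
    . . . .
    . . . .
    . . . .
    . X . .
    . X . .
    . X . .
    . . X .
    . . X .
    . . X .
    . . . .
    . . . .
T1:
  2·area = 48
  edge (0, 2)→(2, 0): d=(2,-2) inclusive
  edge (2, 0)→(6, 20): d=(4,20) inclusive
  edge (6, 20)→(0, 2): d=(-6,-18) inclusive
    (0,0)@(1, 1): e=[0,24,24] → X  [on edge]
    (1,0)@(3, 1): e=[4,-16,60] → .
    (0,1)@(1, 3): e=[4,32,12] → X
    (1,1)@(3, 3): e=[8,-8,48] → .
    (0,2)@(1, 5): e=[8,40,0] → X  [on edge]
    (1,2)@(3, 5): e=[12,0,36] → X  [on edge]
    (2,2)@(5, 5): e=[16,-40,72] → .
    (0,3)@(1, 7): e=[12,48,-12] → .
    (1,3)@(3, 7): e=[16,8,24] → X
    (2,3)@(5, 7): e=[20,-32,60] → .
    (1,4)@(3, 9): e=[20,16,12] → X
    (2,4)@(5, 9): e=[24,-24,48] → .
    (1,5)@(3, 11): e=[24,24,0] → X  [on edge]
    (2,7)@(5, 15): e=[36,0,12] → X  [on edge]
    (2,8)@(5, 17): e=[40,8,0] → X  [on edge]
  covered (9 px):
    X . . .
    X . . .
    X X . .
    . X . .
    . X . .
    . X . .
    . . . .
    . . X .
    . . X .
    . . . .
    . . . .
T2:
  2·area = 4
  edge (6, 4)→(6, 6): d=(0,2) inclusive
  edge (6, 6)→(4, 0): d=(-2,-6) inclusive
  edge (4, 0)→(6, 4): d=(2,4) inclusive
    (2,1)@(5, 3): e=[2,0,2] → X  [on edge]
    (3,1)@(7, 3): e=[-2,12,-6] → .
    (2,2)@(5, 5): e=[2,-4,6] → .
    (3,4)@(7, 9): e=[-2,0,6] → .  [on edge]
  covered (1 px):
    . . . .
    . . X .
    . . . .
    . . . .
    . . . .
    . . . .
    . . . .
    . . . .
    . . . .
    . . . .
    . . . .

Final: [2,32,10]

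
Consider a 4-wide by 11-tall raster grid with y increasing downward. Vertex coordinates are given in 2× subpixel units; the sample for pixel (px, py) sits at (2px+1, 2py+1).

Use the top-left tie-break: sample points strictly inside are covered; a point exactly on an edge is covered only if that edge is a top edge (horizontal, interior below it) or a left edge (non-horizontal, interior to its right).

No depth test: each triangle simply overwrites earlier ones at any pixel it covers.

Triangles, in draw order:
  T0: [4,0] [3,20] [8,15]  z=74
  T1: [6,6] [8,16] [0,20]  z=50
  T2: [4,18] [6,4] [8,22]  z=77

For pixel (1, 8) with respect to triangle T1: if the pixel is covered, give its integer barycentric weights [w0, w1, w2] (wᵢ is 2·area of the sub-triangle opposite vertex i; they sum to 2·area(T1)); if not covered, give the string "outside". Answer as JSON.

T0:
  2·area = 95  (B↔C swapped to make it positive)
  edge (4, 0)→(8, 15): d=(4,15) right/bottom  bias=-1
  edge (8, 15)→(3, 20): d=(-5,5) right/bottom  bias=-1
  edge (3, 20)→(4, 0): d=(1,-20) top-left  bias=+0
    (2,2)@(5, 5): e=[5,65,25] → █
    (3,2)@(7, 5): e=[-25,55,65] → ·
    (2,3)@(5, 7): e=[13,55,27] → █
    (3,3)@(7, 7): e=[-17,45,67] → ·
    (2,4)@(5, 9): e=[21,45,29] → █
    (3,4)@(7, 9): e=[-9,35,69] → ·
    (2,5)@(5, 11): e=[29,35,31] → █
    (3,5)@(7, 11): e=[-1,25,71] → ·
    (2,6)@(5, 13): e=[37,25,33] → █
    (3,6)@(7, 13): e=[7,15,73] → █
    (2,7)@(5, 15): e=[45,15,35] → █
    (2,8)@(5, 17): e=[53,5,37] → █
  covered (9 px):
    · · · ·
    · · · ·
    · · █ ·
    · · █ ·
    · · █ ·
    · · █ ·
    · · █ █
    · · █ █
    · · █ ·
    · · · ·
    · · · ·
T1:
  2·area = 88
  edge (6, 6)→(8, 16): d=(2,10) right/bottom  bias=-1
  edge (8, 16)→(0, 20): d=(-8,4) right/bottom  bias=-1
  edge (0, 20)→(6, 6): d=(6,-14) top-left  bias=+0
    (2,0)@(5, 1): e=[0,132,-44] → ·  [on edge]
    (2,4)@(5, 9): e=[16,68,4] → █
    (3,4)@(7, 9): e=[-4,60,32] → ·
    (2,5)@(5, 11): e=[20,52,16] → █
    (3,5)@(7, 11): e=[0,44,44] → ·  [on edge]
    (1,6)@(3, 13): e=[44,44,0] → █  [on edge]
    (3,6)@(7, 13): e=[4,28,56] → █
    (1,7)@(3, 15): e=[48,28,12] → █
    (1,8)@(3, 17): e=[52,12,24] → █
    (3,8)@(7, 17): e=[12,-4,80] → ·
    (0,9)@(1, 19): e=[76,4,8] → █
    (1,9)@(3, 19): e=[56,-4,36] → ·
  covered (11 px):
    · · · ·
    · · · ·
    · · · ·
    · · · ·
    · · █ ·
    · · █ ·
    · █ █ █
    · █ █ █
    · █ █ ·
    █ · · ·
    · · · ·
T2:
  2·area = 64
  edge (4, 18)→(6, 4): d=(2,-14) top-left  bias=+0
  edge (6, 4)→(8, 22): d=(2,18) right/bottom  bias=-1
  edge (8, 22)→(4, 18): d=(-4,-4) top-left  bias=+0
    (2,5)@(5, 11): e=[0,32,32] → █  [on edge]
    (3,5)@(7, 11): e=[28,-4,40] → ·
    (2,6)@(5, 13): e=[4,36,24] → █
    (3,6)@(7, 13): e=[32,0,32] → ·  [on edge]
    (0,7)@(1, 15): e=[-48,112,0] → ·  [on edge]
    (2,7)@(5, 15): e=[8,40,16] → █
    (3,7)@(7, 15): e=[36,4,24] → █
    (1,8)@(3, 17): e=[-16,80,0] → ·  [on edge]
    (2,8)@(5, 17): e=[12,44,8] → █
    (2,9)@(5, 19): e=[16,48,0] → █  [on edge]
    (2,10)@(5, 21): e=[20,52,-8] → ·
    (3,10)@(7, 21): e=[48,16,0] → █  [on edge]
  covered (9 px):
    · · · ·
    · · · ·
    · · · ·
    · · · ·
    · · · ·
    · · █ ·
    · · █ ·
    · · █ █
    · · █ █
    · · █ █
    · · · █

Final: [12,24,52]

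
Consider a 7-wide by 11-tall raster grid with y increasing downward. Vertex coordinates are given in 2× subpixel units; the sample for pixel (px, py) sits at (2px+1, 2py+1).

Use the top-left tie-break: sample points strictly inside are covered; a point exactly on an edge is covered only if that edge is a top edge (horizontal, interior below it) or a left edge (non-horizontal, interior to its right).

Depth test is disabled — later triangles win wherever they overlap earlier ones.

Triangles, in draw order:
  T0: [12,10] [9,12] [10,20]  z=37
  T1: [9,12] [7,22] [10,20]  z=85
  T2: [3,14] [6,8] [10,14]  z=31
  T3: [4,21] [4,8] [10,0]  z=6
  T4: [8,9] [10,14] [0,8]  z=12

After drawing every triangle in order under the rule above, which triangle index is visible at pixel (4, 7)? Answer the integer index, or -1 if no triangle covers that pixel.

T0:
  2·area = 26  (B↔C swapped to make it positive)
  edge (12, 10)→(10, 20): d=(-2,10) right/bottom  bias=-1
  edge (10, 20)→(9, 12): d=(-1,-8) top-left  bias=+0
  edge (9, 12)→(12, 10): d=(3,-2) top-left  bias=+0
    (6,2)@(13, 5): e=[0,39,-13] → ·  [on edge]
    (5,5)@(11, 11): e=[8,17,1] → #
    (6,5)@(13, 11): e=[-12,33,5] → ·
    (5,6)@(11, 13): e=[4,15,7] → #
    (6,6)@(13, 13): e=[-16,31,11] → ·
    (5,7)@(11, 15): e=[0,13,13] → ·  [on edge]
  covered (2 px):
    · · · · · · ·
    · · · · · · ·
    · · · · · · ·
    · · · · · · ·
    · · · · · · ·
    · · · · · # ·
    · · · · · # ·
    · · · · · · ·
    · · · · · · ·
    · · · · · · ·
    · · · · · · ·
T1:
  2·area = 26  (B↔C swapped to make it positive)
  edge (9, 12)→(10, 20): d=(1,8) right/bottom  bias=-1
  edge (10, 20)→(7, 22): d=(-3,2) right/bottom  bias=-1
  edge (7, 22)→(9, 12): d=(2,-10) top-left  bias=+0
    (4,6)@(9, 13): e=[1,23,2] → #
    (5,6)@(11, 13): e=[-15,19,22] → ·
    (4,7)@(9, 15): e=[3,17,6] → #
    (5,7)@(11, 15): e=[-13,13,26] → ·
    (4,8)@(9, 17): e=[5,11,10] → #
    (5,8)@(11, 17): e=[-11,7,30] → ·
    (4,9)@(9, 19): e=[7,5,14] → #
    (5,9)@(11, 19): e=[-9,1,34] → ·
    (4,10)@(9, 21): e=[9,-1,18] → ·
  covered (4 px):
    · · · · · · ·
    · · · · · · ·
    · · · · · · ·
    · · · · · · ·
    · · · · · · ·
    · · · · · · ·
    · · · · # · ·
    · · · · # · ·
    · · · · # · ·
    · · · · # · ·
    · · · · · · ·
T2:
  2·area = 42
  edge (3, 14)→(6, 8): d=(3,-6) top-left  bias=+0
  edge (6, 8)→(10, 14): d=(4,6) right/bottom  bias=-1
  edge (10, 14)→(3, 14): d=(-7,0) right/bottom  bias=-1
    (2,5)@(5, 11): e=[3,18,21] → #
    (3,5)@(7, 11): e=[15,6,21] → #
    (4,5)@(9, 11): e=[27,-6,21] → ·
    (2,6)@(5, 13): e=[9,26,7] → #
    (4,6)@(9, 13): e=[33,2,7] → #
    (5,6)@(11, 13): e=[45,-10,7] → ·
    (2,7)@(5, 15): e=[15,34,-7] → ·
    (3,7)@(7, 15): e=[27,22,-7] → ·
    (4,7)@(9, 15): e=[39,10,-7] → ·
  covered (5 px):
    · · · · · · ·
    · · · · · · ·
    · · · · · · ·
    · · · · · · ·
    · · · · · · ·
    · · # # · · ·
    · · # # # · ·
    · · · · · · ·
    · · · · · · ·
    · · · · · · ·
    · · · · · · ·
T3:
  2·area = 78
  edge (4, 21)→(4, 8): d=(0,-13) top-left  bias=+0
  edge (4, 8)→(10, 0): d=(6,-8) top-left  bias=+0
  edge (10, 0)→(4, 21): d=(-6,21) right/bottom  bias=-1
    (4,1)@(9, 3): e=[65,10,3] → #
    (5,1)@(11, 3): e=[91,26,-39] → ·
    (3,2)@(7, 5): e=[39,6,33] → #
    (4,2)@(9, 5): e=[65,22,-9] → ·
    (2,3)@(5, 7): e=[13,2,63] → #
    (4,3)@(9, 7): e=[65,34,-21] → ·
    (2,4)@(5, 9): e=[13,14,51] → #
    (4,4)@(9, 9): e=[65,46,-33] → ·
    (2,5)@(5, 11): e=[13,26,39] → #
    (3,5)@(7, 11): e=[39,42,-3] → ·
    (2,6)@(5, 13): e=[13,38,27] → #
    (3,6)@(7, 13): e=[39,54,-15] → ·
  covered (10 px):
    · · · · · · ·
    · · · · # · ·
    · · · # · · ·
    · · # # · · ·
    · · # # · · ·
    · · # · · · ·
    · · # · · · ·
    · · # · · · ·
    · · # · · · ·
    · · · · · · ·
    · · · · · · ·
T4:
  2·area = 38
  edge (8, 9)→(10, 14): d=(2,5) right/bottom  bias=-1
  edge (10, 14)→(0, 8): d=(-10,-6) top-left  bias=+0
  edge (0, 8)→(8, 9): d=(8,1) right/bottom  bias=-1
    (1,4)@(3, 9): e=[25,8,5] → #
    (2,4)@(5, 9): e=[15,20,3] → #
    (3,4)@(7, 9): e=[5,32,1] → #
    (4,4)@(9, 9): e=[-5,44,-1] → ·
    (1,5)@(3, 11): e=[29,-12,21] → ·
    (2,5)@(5, 11): e=[19,0,19] → #  [on edge]
    (4,5)@(9, 11): e=[-1,24,15] → ·
    (2,6)@(5, 13): e=[23,-20,35] → ·
    (3,6)@(7, 13): e=[13,-8,33] → ·
    (4,6)@(9, 13): e=[3,4,31] → #
    (5,6)@(11, 13): e=[-7,16,29] → ·
    (4,7)@(9, 15): e=[7,-16,47] → ·
  covered (6 px):
    · · · · · · ·
    · · · · · · ·
    · · · · · · ·
    · · · · · · ·
    · # # # · · ·
    · · # # · · ·
    · · · · # · ·
    · · · · · · ·
    · · · · · · ·
    · · · · · · ·
    · · · · · · ·

Z-buffer (winner per pixel, '.' = empty):
  . . . . . . .
  . . . . 3 . .
  . . . 3 . . .
  . . 3 3 . . .
  . 4 4 4 . . .
  . . 4 4 . 0 .
  . . 3 2 4 0 .
  . . 3 . 1 . .
  . . 3 . 1 . .
  . . . . 1 . .
  . . . . . . .

Result: 1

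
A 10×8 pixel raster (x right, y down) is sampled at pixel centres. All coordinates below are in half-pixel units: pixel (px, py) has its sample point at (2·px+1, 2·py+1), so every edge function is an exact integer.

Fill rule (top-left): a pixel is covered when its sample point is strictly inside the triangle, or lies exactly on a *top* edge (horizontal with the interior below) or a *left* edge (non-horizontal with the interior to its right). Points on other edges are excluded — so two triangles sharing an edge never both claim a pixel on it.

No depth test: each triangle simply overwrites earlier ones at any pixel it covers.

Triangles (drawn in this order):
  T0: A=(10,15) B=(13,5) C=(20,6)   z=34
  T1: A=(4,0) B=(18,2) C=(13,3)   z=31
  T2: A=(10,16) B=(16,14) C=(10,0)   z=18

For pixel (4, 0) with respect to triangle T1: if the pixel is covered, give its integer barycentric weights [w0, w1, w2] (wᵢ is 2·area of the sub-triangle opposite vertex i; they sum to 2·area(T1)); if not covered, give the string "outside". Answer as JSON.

T0:
  2·area = 73
  edge (10, 15)→(13, 5): d=(3,-10) top-left  bias=+0
  edge (13, 5)→(20, 6): d=(7,1) right/bottom  bias=-1
  edge (20, 6)→(10, 15): d=(-10,9) right/bottom  bias=-1
    (6,2)@(13, 5): e=[0,0,73] → ·  [on edge]
    (6,3)@(13, 7): e=[6,14,53] → █
    (7,3)@(15, 7): e=[26,12,35] → █
    (8,3)@(17, 7): e=[46,10,17] → █
    (9,3)@(19, 7): e=[66,8,-1] → ·
    (6,4)@(13, 9): e=[12,28,33] → █
    (8,4)@(17, 9): e=[52,24,-3] → ·
    (6,5)@(13, 11): e=[18,42,13] → █
    (7,5)@(15, 11): e=[38,40,-5] → ·
    (5,6)@(11, 13): e=[4,58,11] → █
    (6,6)@(13, 13): e=[24,56,-7] → ·
    (5,7)@(11, 15): e=[10,72,-9] → ·
  covered (7 px):
    · · · · · · · · · ·
    · · · · · · · · · ·
    · · · · · · · · · ·
    · · · · · · █ █ █ ·
    · · · · · · █ █ · ·
    · · · · · · █ · · ·
    · · · · · █ · · · ·
    · · · · · · · · · ·
T1:
  2·area = 24
  edge (4, 0)→(18, 2): d=(14,2) right/bottom  bias=-1
  edge (18, 2)→(13, 3): d=(-5,1) right/bottom  bias=-1
  edge (13, 3)→(4, 0): d=(-9,-3) top-left  bias=+0
    (3,0)@(7, 1): e=[8,16,0] → █  [on edge]
    (4,0)@(9, 1): e=[4,14,6] → █
    (5,0)@(11, 1): e=[0,12,12] → ·  [on edge]
    (3,1)@(7, 3): e=[36,6,-18] → ·
    (4,1)@(9, 3): e=[32,4,-12] → ·
    (6,1)@(13, 3): e=[24,0,0] → ·  [on edge]
    (1,2)@(3, 5): e=[72,0,-48] → ·  [on edge]
    (9,2)@(19, 5): e=[40,-16,0] → ·  [on edge]
  covered (2 px):
    · · · █ █ · · · · ·
    · · · · · · · · · ·
    · · · · · · · · · ·
    · · · · · · · · · ·
    · · · · · · · · · ·
    · · · · · · · · · ·
    · · · · · · · · · ·
    · · · · · · · · · ·
T2:
  2·area = 96  (B↔C swapped to make it positive)
  edge (10, 16)→(10, 0): d=(0,-16) top-left  bias=+0
  edge (10, 0)→(16, 14): d=(6,14) right/bottom  bias=-1
  edge (16, 14)→(10, 16): d=(-6,2) right/bottom  bias=-1
    (5,1)@(11, 3): e=[16,4,76] → █
    (6,1)@(13, 3): e=[48,-24,72] → ·
    (5,2)@(11, 5): e=[16,16,64] → █
    (6,2)@(13, 5): e=[48,-12,60] → ·
    (5,3)@(11, 7): e=[16,28,52] → █
    (6,3)@(13, 7): e=[48,0,48] → ·  [on edge]
    (5,4)@(11, 9): e=[16,40,40] → █
    (6,4)@(13, 9): e=[48,12,36] → █
    (7,4)@(15, 9): e=[80,-16,32] → ·
    (5,5)@(11, 11): e=[16,52,28] → █
    (7,5)@(15, 11): e=[80,-4,20] → ·
    (5,6)@(11, 13): e=[16,64,16] → █
    (9,6)@(19, 13): e=[144,-48,0] → ·  [on edge]
    (6,7)@(13, 15): e=[48,48,0] → ·  [on edge]
  covered (11 px):
    · · · · · · · · · ·
    · · · · · █ · · · ·
    · · · · · █ · · · ·
    · · · · · █ · · · ·
    · · · · · █ █ · · ·
    · · · · · █ █ · · ·
    · · · · · █ █ █ · ·
    · · · · · █ · · · ·

Result: [14,6,4]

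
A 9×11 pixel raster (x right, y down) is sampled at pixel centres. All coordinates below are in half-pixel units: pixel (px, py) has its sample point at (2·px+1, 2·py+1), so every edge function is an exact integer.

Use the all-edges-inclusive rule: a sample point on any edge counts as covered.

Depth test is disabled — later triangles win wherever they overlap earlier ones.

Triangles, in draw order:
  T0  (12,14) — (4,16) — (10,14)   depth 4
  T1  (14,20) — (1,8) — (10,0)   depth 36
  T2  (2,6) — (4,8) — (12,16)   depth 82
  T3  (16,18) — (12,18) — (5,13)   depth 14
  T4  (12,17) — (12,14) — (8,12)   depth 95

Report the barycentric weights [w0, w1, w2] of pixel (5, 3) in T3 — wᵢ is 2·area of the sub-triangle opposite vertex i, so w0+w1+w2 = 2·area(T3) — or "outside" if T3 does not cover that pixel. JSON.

T0:
  2·area = 4
  edge (12, 14)→(4, 16): d=(-8,2) inclusive
  edge (4, 16)→(10, 14): d=(6,-2) inclusive
  edge (10, 14)→(12, 14): d=(2,0) inclusive
    (6,6)@(13, 13): e=[6,0,-2] → .  [on edge]
    (3,7)@(7, 15): e=[2,0,2] → X  [on edge]
    (4,7)@(9, 15): e=[-2,4,2] → .
    (0,8)@(1, 17): e=[-2,0,6] → .  [on edge]
    (3,8)@(7, 17): e=[-14,12,6] → .
  covered (1 px):
    . . . . . . . . .
    . . . . . . . . .
    . . . . . . . . .
    . . . . . . . . .
    . . . . . . . . .
    . . . . . . . . .
    . . . . . . . . .
    . . . X . . . . .
    . . . . . . . . .
    . . . . . . . . .
    . . . . . . . . .
T1:
  2·area = 212
  edge (14, 20)→(1, 8): d=(-13,-12) inclusive
  edge (1, 8)→(10, 0): d=(9,-8) inclusive
  edge (10, 0)→(14, 20): d=(4,20) inclusive
    (4,0)@(9, 1): e=[187,1,24] → X
    (5,0)@(11, 1): e=[211,17,-16] → .
    (3,1)@(7, 3): e=[137,3,72] → X
    (5,1)@(11, 3): e=[185,35,-8] → .
    (2,2)@(5, 5): e=[87,5,120] → X
    (5,2)@(11, 5): e=[159,53,0] → X  [on edge]
    (6,2)@(13, 5): e=[183,69,-40] → .
    (1,3)@(3, 7): e=[37,7,168] → X
    (6,3)@(13, 7): e=[157,87,-32] → .
    (1,4)@(3, 9): e=[11,25,176] → X
    (6,4)@(13, 9): e=[131,105,-24] → .
    (1,5)@(3, 11): e=[-15,43,184] → .
    (6,7)@(13, 15): e=[53,159,0] → X  [on edge]
  covered (30 px):
    . . . . X . . . .
    . . . X X . . . .
    . . X X X X . . .
    . X X X X X . . .
    . X X X X X . . .
    . . X X X X . . .
    . . . X X X . . .
    . . . . X X X . .
    . . . . . X X . .
    . . . . . . X . .
    . . . . . . . . .
T2:
  degenerate (2·area = 0) — covers nothing
T3:
  2·area = 20
  edge (16, 18)→(12, 18): d=(-4,0) inclusive
  edge (12, 18)→(5, 13): d=(-7,-5) inclusive
  edge (5, 13)→(16, 18): d=(11,5) inclusive
    (2,6)@(5, 13): e=[20,0,0] → X  [on edge]
    (3,6)@(7, 13): e=[20,10,-10] → .
    (2,7)@(5, 15): e=[12,-14,22] → .
    (4,7)@(9, 15): e=[12,6,2] → X
    (5,7)@(11, 15): e=[12,16,-8] → .
    (4,8)@(9, 17): e=[4,-8,24] → .
    (5,8)@(11, 17): e=[4,2,14] → X
    (6,8)@(13, 17): e=[4,12,4] → X
    (7,8)@(15, 17): e=[4,22,-6] → .
    (5,9)@(11, 19): e=[-4,-12,36] → .
    (6,9)@(13, 19): e=[-4,-2,26] → .
  covered (4 px):
    . . . . . . . . .
    . . . . . . . . .
    . . . . . . . . .
    . . . . . . . . .
    . . . . . . . . .
    . . . . . . . . .
    . . X . . . . . .
    . . . . X . . . .
    . . . . . X X . .
    . . . . . . . . .
    . . . . . . . . .
T4:
  2·area = 12  (B↔C swapped to make it positive)
  edge (12, 17)→(8, 12): d=(-4,-5) inclusive
  edge (8, 12)→(12, 14): d=(4,2) inclusive
  edge (12, 14)→(12, 17): d=(0,3) inclusive
    (4,6)@(9, 13): e=[1,2,9] → X
    (5,6)@(11, 13): e=[11,-2,3] → .
    (4,7)@(9, 15): e=[-7,10,9] → .
    (5,7)@(11, 15): e=[3,6,3] → X
    (6,7)@(13, 15): e=[13,2,-3] → .
    (5,8)@(11, 17): e=[-5,14,3] → .
  covered (2 px):
    . . . . . . . . .
    . . . . . . . . .
    . . . . . . . . .
    . . . . . . . . .
    . . . . . . . . .
    . . . . . . . . .
    . . . . X . . . .
    . . . . . X . . .
    . . . . . . . . .
    . . . . . . . . .
    . . . . . . . . .

Answer: "outside"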